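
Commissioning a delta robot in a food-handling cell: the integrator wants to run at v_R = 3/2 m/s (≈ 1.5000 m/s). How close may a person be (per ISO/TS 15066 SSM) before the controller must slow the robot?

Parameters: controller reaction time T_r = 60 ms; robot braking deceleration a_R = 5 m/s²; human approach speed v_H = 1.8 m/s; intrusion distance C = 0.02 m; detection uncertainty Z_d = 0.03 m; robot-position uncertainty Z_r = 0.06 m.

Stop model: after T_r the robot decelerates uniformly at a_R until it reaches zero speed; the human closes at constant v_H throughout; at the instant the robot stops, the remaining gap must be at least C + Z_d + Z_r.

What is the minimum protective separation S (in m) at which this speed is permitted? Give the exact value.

S_min = 1073/1000 m = 1.0730 m

braking lasts T_s = (3/2)/5 = 0.3000 s
robot in T_r: 1.5000·0.0600 = 0.0900 m
robot covers 1.5000·0.3000 − ½·5.0000·0.3000² = 0.2250 m while stopping
person approaches 1.8000·(0.0600+0.3000) = 0.6480 m
residual clearance needed = 0.0200+0.0300+0.0600 = 0.1100 m
S_min ≈ 0.0900+0.2250+0.6480+0.1100  ⇒  S_min = 1073/1000 m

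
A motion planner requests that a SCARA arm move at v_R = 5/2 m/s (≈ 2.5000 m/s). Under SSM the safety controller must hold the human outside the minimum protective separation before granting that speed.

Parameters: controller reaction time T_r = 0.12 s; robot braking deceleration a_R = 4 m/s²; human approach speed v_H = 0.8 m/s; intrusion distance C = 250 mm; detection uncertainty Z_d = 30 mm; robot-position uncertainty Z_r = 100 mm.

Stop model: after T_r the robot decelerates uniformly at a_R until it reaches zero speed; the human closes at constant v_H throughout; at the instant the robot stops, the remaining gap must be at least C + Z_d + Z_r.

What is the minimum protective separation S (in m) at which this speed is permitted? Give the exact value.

T_s = v_R/a_R = (5/2)/4 = 0.6250 s
robot in T_r: 2.5000·0.1200 = 0.3000 m
braking distance = 2.5000²/(2·4.0000) = 0.7812 m
person approaches 0.8000·(0.1200+0.6250) = 0.5960 m
residual clearance needed = 0.2500+0.0300+0.1000 = 0.3800 m
S_min ≈ 0.3000+0.7812+0.5960+0.3800  ⇒  S_min = 8229/4000 m

S_min = 8229/4000 m = 2.0572 m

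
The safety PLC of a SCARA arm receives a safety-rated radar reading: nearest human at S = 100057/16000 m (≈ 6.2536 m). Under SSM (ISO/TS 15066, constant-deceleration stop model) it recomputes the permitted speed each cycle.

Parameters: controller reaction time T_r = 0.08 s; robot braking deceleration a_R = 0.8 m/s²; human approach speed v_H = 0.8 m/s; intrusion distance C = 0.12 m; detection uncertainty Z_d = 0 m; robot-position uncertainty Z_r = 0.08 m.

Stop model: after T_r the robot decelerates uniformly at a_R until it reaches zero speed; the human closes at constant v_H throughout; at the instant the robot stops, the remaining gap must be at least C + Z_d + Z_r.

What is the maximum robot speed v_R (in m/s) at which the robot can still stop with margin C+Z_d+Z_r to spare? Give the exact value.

at the boundary: (5/8)·v² + (27/25)·v + (-95833/16000) = 0
  disc = (27/25)² − 4·(5/8)·(-95833/16000) = 2582449/160000 ; √disc = 1607/400
  v_R = (−(27/25) + 1607/400) / (2·(5/8)) = 47/20 m/s
check:
braking lasts T_s = (47/20)/(4/5) = 2.9375 s
reaction-phase robot travel = 2.3500·0.0800 = 0.1880 m
braking distance = 2.3500²/(2·0.8000) = 3.4516 m
person approaches 0.8000·(0.0800+2.9375) = 2.4140 m
margins: 0.1200+0.0000+0.0800 = 0.2000 m
sum ≈ 0.1880+3.4516+2.4140+0.2000 ≈ 6.2536 m = S ✓

v_R_max = 47/20 m/s = 2.3500 m/s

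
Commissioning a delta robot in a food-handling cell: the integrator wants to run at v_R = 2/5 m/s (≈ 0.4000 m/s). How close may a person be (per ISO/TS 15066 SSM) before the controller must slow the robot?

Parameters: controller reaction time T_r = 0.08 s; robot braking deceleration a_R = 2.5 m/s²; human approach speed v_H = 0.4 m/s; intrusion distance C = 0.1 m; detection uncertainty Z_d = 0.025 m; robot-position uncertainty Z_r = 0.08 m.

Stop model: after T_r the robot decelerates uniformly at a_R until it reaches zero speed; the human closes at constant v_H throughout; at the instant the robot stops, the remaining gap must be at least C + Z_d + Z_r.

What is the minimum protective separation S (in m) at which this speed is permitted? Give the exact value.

S_min = 73/200 m = 0.3650 m

braking lasts T_s = (2/5)/(5/2) = 0.1600 s
robot covers v_R·T_r = 0.4000·0.0800 = 0.0320 m before braking
robot under decel: 0.4000²/(2·2.5000) = 0.0320 m
human closes 0.4000·0.2400 = 0.0960 m
C+Z_d+Z_r = 0.1000+0.0250+0.0800 = 0.2050 m
S_min ≈ 0.0320+0.0320+0.0960+0.2050  ⇒  S_min = 73/200 m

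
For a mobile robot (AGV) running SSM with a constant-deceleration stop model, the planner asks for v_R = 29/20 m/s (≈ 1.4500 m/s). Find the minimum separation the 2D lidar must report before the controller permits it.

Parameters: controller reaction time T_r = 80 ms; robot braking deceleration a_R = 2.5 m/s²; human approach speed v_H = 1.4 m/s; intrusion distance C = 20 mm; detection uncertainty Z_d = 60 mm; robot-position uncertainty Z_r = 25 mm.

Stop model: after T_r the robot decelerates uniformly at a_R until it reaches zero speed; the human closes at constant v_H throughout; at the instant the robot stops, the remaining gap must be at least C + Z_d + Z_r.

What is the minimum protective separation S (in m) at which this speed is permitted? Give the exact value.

S_min = 3131/2000 m = 1.5655 m

T_s = v_R/a_R = (29/20)/(5/2) = 0.5800 s
robot covers v_R·T_r = 1.4500·0.0800 = 0.1160 m before braking
braking distance = 1.4500²/(2·2.5000) = 0.4205 m
human closes 1.4000·0.6600 = 0.9240 m
C+Z_d+Z_r = 0.0200+0.0600+0.0250 = 0.1050 m
S_min ≈ 0.1160+0.4205+0.9240+0.1050  ⇒  S_min = 3131/2000 m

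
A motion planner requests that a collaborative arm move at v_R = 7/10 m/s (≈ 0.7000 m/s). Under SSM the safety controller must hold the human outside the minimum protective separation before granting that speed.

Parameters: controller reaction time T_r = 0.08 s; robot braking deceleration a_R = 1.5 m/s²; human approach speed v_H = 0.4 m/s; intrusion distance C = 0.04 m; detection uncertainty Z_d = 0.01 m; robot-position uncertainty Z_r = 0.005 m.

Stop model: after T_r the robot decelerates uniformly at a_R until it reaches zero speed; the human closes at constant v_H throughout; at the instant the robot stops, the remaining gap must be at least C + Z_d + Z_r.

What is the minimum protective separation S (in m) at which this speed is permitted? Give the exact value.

stop time T_s = (7/10)/(3/2) = 0.4667 s
robot covers v_R·T_r = 0.7000·0.0800 = 0.0560 m before braking
robot under decel: 0.7000²/(2·1.5000) = 0.1633 m
human closes 0.4000·0.5467 = 0.2187 m
margins: 0.0400+0.0100+0.0050 = 0.0550 m
S_min ≈ 0.0560+0.1633+0.2187+0.0550  ⇒  S_min = 493/1000 m

S_min = 493/1000 m = 0.4930 m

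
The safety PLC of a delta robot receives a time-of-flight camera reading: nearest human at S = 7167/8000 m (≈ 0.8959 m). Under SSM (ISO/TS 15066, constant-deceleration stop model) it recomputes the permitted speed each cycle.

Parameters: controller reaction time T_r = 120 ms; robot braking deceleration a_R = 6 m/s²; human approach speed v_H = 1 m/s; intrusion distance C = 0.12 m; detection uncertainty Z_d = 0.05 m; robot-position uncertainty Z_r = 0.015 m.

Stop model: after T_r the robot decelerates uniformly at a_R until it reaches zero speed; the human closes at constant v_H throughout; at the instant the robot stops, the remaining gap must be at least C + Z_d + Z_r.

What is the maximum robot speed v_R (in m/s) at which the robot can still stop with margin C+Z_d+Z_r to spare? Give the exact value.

v_R_max = 29/20 m/s = 1.4500 m/s

quadratic (1/12)·v² + (43/150)·v + (-4727/8000) = 0
  disc = (43/150)² − 4·(1/12)·(-4727/8000) = 100489/360000 ; √disc = 317/600
  v_R = (−(43/150) + 317/600) / (2·(1/12)) = 29/20 m/s
check:
T_s = v_R/a_R = (29/20)/6 = 0.2417 s
robot in T_r: 1.4500·0.1200 = 0.1740 m
robot covers 1.4500·0.2417 − ½·6.0000·0.2417² = 0.1752 m while stopping
human over T_r+T_s: 1.0000·(0.1200+0.2417) = 0.3617 m
residual clearance needed = 0.1200+0.0500+0.0150 = 0.1850 m
sum ≈ 0.1740+0.1752+0.3617+0.1850 ≈ 0.8959 m = S ✓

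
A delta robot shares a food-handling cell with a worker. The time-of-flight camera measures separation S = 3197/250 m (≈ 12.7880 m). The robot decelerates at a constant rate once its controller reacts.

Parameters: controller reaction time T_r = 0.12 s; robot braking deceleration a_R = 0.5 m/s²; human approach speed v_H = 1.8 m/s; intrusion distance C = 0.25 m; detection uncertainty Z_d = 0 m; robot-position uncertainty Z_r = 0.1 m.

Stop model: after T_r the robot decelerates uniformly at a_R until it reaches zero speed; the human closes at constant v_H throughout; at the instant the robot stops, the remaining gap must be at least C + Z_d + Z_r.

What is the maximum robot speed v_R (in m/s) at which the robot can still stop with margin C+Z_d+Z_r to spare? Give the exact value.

v_R_max = 21/10 m/s = 2.1000 m/s

quadratic (1)·v² + (93/25)·v + (-6111/500) = 0
  disc = (93/25)² − 4·(1)·(-6111/500) = 39204/625 ; √disc = 198/25
  v_R = (−(93/25) + 198/25) / (2·(1)) = 21/10 m/s
check:
braking lasts T_s = (21/10)/(1/2) = 4.2000 s
robot covers v_R·T_r = 2.1000·0.1200 = 0.2520 m before braking
robot covers 2.1000·4.2000 − ½·0.5000·4.2000² = 4.4100 m while stopping
human over T_r+T_s: 1.8000·(0.1200+4.2000) = 7.7760 m
margins: 0.2500+0.0000+0.1000 = 0.3500 m
sum ≈ 0.2520+4.4100+7.7760+0.3500 ≈ 12.7880 m = S ✓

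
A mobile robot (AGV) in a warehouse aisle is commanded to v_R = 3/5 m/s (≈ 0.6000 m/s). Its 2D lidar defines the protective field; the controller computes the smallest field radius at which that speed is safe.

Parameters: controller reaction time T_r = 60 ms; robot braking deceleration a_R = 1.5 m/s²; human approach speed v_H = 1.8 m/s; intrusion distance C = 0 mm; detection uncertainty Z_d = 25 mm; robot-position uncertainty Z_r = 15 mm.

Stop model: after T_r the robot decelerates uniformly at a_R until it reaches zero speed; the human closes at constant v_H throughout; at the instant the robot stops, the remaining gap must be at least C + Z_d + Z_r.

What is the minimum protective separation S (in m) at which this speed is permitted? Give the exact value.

S_min = 128/125 m = 1.0240 m

braking lasts T_s = (3/5)/(3/2) = 0.4000 s
robot covers v_R·T_r = 0.6000·0.0600 = 0.0360 m before braking
robot under decel: 0.6000²/(2·1.5000) = 0.1200 m
human over T_r+T_s: 1.8000·(0.0600+0.4000) = 0.8280 m
margins: 0.0000+0.0250+0.0150 = 0.0400 m
S_min ≈ 0.0360+0.1200+0.8280+0.0400  ⇒  S_min = 128/125 m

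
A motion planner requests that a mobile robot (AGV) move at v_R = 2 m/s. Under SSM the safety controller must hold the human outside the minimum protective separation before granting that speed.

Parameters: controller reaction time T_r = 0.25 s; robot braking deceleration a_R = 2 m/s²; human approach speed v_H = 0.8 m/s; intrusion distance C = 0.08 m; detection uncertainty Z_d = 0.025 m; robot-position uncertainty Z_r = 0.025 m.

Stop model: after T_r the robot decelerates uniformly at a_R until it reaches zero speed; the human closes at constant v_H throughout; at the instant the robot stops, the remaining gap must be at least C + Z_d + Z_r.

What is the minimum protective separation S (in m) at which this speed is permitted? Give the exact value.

braking lasts T_s = 2/2 = 1.0000 s
robot in T_r: 2.0000·0.2500 = 0.5000 m
robot under decel: 2.0000²/(2·2.0000) = 1.0000 m
human over T_r+T_s: 0.8000·(0.2500+1.0000) = 1.0000 m
residual clearance needed = 0.0800+0.0250+0.0250 = 0.1300 m
S_min ≈ 0.5000+1.0000+1.0000+0.1300  ⇒  S_min = 263/100 m

S_min = 263/100 m = 2.6300 m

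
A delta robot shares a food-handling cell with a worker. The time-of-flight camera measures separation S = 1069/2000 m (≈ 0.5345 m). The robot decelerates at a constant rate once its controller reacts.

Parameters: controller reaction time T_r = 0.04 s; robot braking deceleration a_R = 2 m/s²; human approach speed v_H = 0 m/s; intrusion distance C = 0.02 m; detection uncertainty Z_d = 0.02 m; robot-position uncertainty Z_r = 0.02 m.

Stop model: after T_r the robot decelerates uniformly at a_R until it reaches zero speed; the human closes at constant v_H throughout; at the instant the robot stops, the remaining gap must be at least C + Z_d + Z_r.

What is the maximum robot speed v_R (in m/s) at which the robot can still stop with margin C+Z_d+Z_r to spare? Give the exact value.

v_R_max = 13/10 m/s = 1.3000 m/s

quadratic (1/4)·v² + (1/25)·v + (-949/2000) = 0
  disc = (1/25)² − 4·(1/4)·(-949/2000) = 4761/10000 ; √disc = 69/100
  v_R = (−(1/25) + 69/100) / (2·(1/4)) = 13/10 m/s
check:
braking lasts T_s = (13/10)/2 = 0.6500 s
robot in T_r: 1.3000·0.0400 = 0.0520 m
robot covers 1.3000·0.6500 − ½·2.0000·0.6500² = 0.4225 m while stopping
human over T_r+T_s: 0.0000·(0.0400+0.6500) = 0.0000 m
residual clearance needed = 0.0200+0.0200+0.0200 = 0.0600 m
sum ≈ 0.0520+0.4225+0.0000+0.0600 ≈ 0.5345 m = S ✓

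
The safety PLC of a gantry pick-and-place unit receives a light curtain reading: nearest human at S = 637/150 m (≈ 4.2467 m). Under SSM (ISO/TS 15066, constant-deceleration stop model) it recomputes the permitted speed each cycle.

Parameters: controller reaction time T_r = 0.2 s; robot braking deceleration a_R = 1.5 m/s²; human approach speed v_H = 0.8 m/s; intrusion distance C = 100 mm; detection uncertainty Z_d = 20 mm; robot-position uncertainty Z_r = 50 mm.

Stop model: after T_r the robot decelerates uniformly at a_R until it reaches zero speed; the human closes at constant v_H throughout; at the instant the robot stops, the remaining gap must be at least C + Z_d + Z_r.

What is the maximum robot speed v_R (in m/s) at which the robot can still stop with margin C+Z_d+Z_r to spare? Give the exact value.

v_R_max = 5/2 m/s = 2.5000 m/s

quadratic (1/3)·v² + (11/15)·v + (-47/12) = 0
  disc = (11/15)² − 4·(1/3)·(-47/12) = 144/25 ; √disc = 12/5
  v_R = (−(11/15) + 12/5) / (2·(1/3)) = 5/2 m/s
check:
braking lasts T_s = (5/2)/(3/2) = 1.6667 s
reaction-phase robot travel = 2.5000·0.2000 = 0.5000 m
braking distance = 2.5000²/(2·1.5000) = 2.0833 m
human closes 0.8000·1.8667 = 1.4933 m
margins: 0.1000+0.0200+0.0500 = 0.1700 m
sum ≈ 0.5000+2.0833+1.4933+0.1700 ≈ 4.2467 m = S ✓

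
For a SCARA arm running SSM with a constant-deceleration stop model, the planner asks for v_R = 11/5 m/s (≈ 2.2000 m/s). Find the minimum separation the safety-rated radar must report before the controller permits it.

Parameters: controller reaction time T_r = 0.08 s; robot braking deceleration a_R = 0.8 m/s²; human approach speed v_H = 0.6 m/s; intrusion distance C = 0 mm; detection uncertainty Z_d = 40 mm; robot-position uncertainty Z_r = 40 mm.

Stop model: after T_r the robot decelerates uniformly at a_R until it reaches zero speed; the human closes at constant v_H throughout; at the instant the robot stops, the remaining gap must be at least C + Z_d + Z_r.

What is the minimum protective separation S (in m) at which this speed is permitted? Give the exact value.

T_s = v_R/a_R = (11/5)/(4/5) = 2.7500 s
reaction-phase robot travel = 2.2000·0.0800 = 0.1760 m
robot under decel: 2.2000²/(2·0.8000) = 3.0250 m
human over T_r+T_s: 0.6000·(0.0800+2.7500) = 1.6980 m
C+Z_d+Z_r = 0.0000+0.0400+0.0400 = 0.0800 m
S_min ≈ 0.1760+3.0250+1.6980+0.0800  ⇒  S_min = 4979/1000 m

S_min = 4979/1000 m = 4.9790 m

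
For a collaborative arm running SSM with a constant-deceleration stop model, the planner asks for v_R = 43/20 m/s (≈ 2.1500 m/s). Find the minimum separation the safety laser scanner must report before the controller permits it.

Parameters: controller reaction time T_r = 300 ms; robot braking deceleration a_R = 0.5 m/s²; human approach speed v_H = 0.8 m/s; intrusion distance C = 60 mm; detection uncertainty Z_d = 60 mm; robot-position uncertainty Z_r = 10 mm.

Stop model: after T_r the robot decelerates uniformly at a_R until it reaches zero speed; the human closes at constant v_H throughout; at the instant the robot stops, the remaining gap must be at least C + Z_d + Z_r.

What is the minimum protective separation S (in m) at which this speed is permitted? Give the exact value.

stop time T_s = (43/20)/(1/2) = 4.3000 s
reaction-phase robot travel = 2.1500·0.3000 = 0.6450 m
robot covers 2.1500·4.3000 − ½·0.5000·4.3000² = 4.6225 m while stopping
human closes 0.8000·4.6000 = 3.6800 m
C+Z_d+Z_r = 0.0600+0.0600+0.0100 = 0.1300 m
S_min ≈ 0.6450+4.6225+3.6800+0.1300  ⇒  S_min = 3631/400 m

S_min = 3631/400 m = 9.0775 m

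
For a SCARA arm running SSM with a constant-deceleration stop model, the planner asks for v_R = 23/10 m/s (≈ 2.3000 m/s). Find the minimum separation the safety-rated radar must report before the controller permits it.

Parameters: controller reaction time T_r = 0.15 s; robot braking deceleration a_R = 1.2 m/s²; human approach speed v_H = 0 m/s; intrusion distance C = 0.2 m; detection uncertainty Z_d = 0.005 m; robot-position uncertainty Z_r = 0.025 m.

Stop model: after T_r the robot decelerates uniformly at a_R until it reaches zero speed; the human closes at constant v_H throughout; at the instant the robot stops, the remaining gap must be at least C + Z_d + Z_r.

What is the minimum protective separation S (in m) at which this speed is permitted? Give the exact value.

S_min = 667/240 m = 2.7792 m

stop time T_s = (23/10)/(6/5) = 1.9167 s
reaction-phase robot travel = 2.3000·0.1500 = 0.3450 m
robot covers 2.3000·1.9167 − ½·1.2000·1.9167² = 2.2042 m while stopping
human over T_r+T_s: 0.0000·(0.1500+1.9167) = 0.0000 m
residual clearance needed = 0.2000+0.0050+0.0250 = 0.2300 m
S_min ≈ 0.3450+2.2042+0.0000+0.2300  ⇒  S_min = 667/240 m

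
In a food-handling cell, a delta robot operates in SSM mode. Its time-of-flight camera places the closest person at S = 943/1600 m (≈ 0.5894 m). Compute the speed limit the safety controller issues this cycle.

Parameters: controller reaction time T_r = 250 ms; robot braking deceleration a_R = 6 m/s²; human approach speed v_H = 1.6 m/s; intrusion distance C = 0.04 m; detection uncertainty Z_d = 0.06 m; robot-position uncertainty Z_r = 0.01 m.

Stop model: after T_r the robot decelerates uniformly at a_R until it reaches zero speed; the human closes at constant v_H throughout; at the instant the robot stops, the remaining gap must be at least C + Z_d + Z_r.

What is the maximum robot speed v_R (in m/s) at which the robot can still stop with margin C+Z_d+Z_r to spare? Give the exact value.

at the boundary: (1/12)·v² + (31/60)·v + (-127/1600) = 0
  disc = (31/60)² − 4·(1/12)·(-127/1600) = 169/576 ; √disc = 13/24
  v_R = (−(31/60) + 13/24) / (2·(1/12)) = 3/20 m/s
check:
stop time T_s = (3/20)/6 = 0.0250 s
reaction-phase robot travel = 0.1500·0.2500 = 0.0375 m
braking distance = 0.1500²/(2·6.0000) = 0.0019 m
human over T_r+T_s: 1.6000·(0.2500+0.0250) = 0.4400 m
margins: 0.0400+0.0600+0.0100 = 0.1100 m
sum ≈ 0.0375+0.0019+0.4400+0.1100 ≈ 0.5894 m = S ✓

v_R_max = 3/20 m/s = 0.1500 m/s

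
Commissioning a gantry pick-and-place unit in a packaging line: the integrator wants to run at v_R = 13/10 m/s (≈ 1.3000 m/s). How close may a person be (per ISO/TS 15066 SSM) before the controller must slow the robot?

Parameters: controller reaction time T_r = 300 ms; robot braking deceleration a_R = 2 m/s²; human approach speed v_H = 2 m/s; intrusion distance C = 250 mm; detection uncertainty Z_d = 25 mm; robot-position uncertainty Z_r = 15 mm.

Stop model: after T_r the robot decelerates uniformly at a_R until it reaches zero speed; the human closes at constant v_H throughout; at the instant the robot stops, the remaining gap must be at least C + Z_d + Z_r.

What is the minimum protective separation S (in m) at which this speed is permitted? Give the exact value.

S_min = 1201/400 m = 3.0025 m

stop time T_s = (13/10)/2 = 0.6500 s
reaction-phase robot travel = 1.3000·0.3000 = 0.3900 m
braking distance = 1.3000²/(2·2.0000) = 0.4225 m
human over T_r+T_s: 2.0000·(0.3000+0.6500) = 1.9000 m
margins: 0.2500+0.0250+0.0150 = 0.2900 m
S_min ≈ 0.3900+0.4225+1.9000+0.2900  ⇒  S_min = 1201/400 m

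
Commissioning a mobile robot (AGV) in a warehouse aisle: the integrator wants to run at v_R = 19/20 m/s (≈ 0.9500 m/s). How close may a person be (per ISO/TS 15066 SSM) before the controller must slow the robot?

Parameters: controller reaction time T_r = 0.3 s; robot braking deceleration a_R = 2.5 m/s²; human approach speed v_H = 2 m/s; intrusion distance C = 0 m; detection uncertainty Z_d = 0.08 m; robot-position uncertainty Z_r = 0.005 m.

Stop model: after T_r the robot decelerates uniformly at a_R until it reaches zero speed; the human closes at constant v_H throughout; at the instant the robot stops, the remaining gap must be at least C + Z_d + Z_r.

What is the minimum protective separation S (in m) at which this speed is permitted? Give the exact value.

S_min = 3821/2000 m = 1.9105 m

stop time T_s = (19/20)/(5/2) = 0.3800 s
robot covers v_R·T_r = 0.9500·0.3000 = 0.2850 m before braking
robot under decel: 0.9500²/(2·2.5000) = 0.1805 m
human closes 2.0000·0.6800 = 1.3600 m
margins: 0.0000+0.0800+0.0050 = 0.0850 m
S_min ≈ 0.2850+0.1805+1.3600+0.0850  ⇒  S_min = 3821/2000 m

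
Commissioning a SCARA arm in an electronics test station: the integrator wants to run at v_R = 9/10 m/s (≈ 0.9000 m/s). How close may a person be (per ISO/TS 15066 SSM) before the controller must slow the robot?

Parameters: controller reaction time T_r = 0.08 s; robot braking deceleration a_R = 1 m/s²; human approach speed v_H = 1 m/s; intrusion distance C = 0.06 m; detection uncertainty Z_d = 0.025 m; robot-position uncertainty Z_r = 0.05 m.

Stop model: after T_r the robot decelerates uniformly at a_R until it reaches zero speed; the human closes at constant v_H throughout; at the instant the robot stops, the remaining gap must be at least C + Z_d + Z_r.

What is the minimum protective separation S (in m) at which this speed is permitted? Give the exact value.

S_min = 199/125 m = 1.5920 m

stop time T_s = (9/10)/1 = 0.9000 s
robot covers v_R·T_r = 0.9000·0.0800 = 0.0720 m before braking
robot under decel: 0.9000²/(2·1.0000) = 0.4050 m
person approaches 1.0000·(0.0800+0.9000) = 0.9800 m
C+Z_d+Z_r = 0.0600+0.0250+0.0500 = 0.1350 m
S_min ≈ 0.0720+0.4050+0.9800+0.1350  ⇒  S_min = 199/125 m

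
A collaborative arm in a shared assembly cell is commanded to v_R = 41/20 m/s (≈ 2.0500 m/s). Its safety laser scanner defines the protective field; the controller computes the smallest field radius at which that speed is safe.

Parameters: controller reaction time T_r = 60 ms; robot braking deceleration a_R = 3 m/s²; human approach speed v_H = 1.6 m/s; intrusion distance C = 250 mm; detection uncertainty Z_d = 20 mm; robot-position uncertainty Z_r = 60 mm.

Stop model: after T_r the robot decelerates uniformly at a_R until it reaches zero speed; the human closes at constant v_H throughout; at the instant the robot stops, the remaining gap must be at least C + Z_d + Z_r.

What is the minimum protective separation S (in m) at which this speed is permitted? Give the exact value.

T_s = v_R/a_R = (41/20)/3 = 0.6833 s
robot covers v_R·T_r = 2.0500·0.0600 = 0.1230 m before braking
braking distance = 2.0500²/(2·3.0000) = 0.7004 m
human closes 1.6000·0.7433 = 1.1893 m
margins: 0.2500+0.0200+0.0600 = 0.3300 m
S_min ≈ 0.1230+0.7004+1.1893+0.3300  ⇒  S_min = 9371/4000 m

S_min = 9371/4000 m = 2.3428 m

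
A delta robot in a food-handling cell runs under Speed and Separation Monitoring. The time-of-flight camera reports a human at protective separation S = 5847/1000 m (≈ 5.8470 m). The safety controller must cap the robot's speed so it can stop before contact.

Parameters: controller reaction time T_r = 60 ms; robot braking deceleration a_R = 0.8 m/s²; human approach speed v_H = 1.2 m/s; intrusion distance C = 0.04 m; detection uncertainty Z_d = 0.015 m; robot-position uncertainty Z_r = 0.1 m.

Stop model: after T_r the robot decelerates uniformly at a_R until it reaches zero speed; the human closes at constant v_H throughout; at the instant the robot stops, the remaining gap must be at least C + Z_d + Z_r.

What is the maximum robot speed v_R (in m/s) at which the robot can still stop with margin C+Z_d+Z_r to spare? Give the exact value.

v_R_max = 2 m/s = 2.0000 m/s

quadratic (5/8)·v² + (39/25)·v + (-281/50) = 0
  disc = (39/25)² − 4·(5/8)·(-281/50) = 41209/2500 ; √disc = 203/50
  v_R = (−(39/25) + 203/50) / (2·(5/8)) = 2 m/s
check:
braking lasts T_s = 2/(4/5) = 2.5000 s
reaction-phase robot travel = 2.0000·0.0600 = 0.1200 m
braking distance = 2.0000²/(2·0.8000) = 2.5000 m
human closes 1.2000·2.5600 = 3.0720 m
residual clearance needed = 0.0400+0.0150+0.1000 = 0.1550 m
sum ≈ 0.1200+2.5000+3.0720+0.1550 ≈ 5.8470 m = S ✓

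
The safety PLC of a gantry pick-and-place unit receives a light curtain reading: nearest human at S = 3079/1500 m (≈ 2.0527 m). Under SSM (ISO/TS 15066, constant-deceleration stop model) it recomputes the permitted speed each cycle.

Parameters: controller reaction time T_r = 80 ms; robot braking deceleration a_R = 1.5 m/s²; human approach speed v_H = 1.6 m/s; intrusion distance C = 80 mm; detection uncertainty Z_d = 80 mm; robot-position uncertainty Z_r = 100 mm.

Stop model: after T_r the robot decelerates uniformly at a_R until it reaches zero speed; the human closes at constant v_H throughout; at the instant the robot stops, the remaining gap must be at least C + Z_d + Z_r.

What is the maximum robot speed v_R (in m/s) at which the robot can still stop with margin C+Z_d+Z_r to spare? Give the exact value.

v_R_max = 11/10 m/s = 1.1000 m/s

collect terms ⇒ (1/3)·v_R² + (86/75)·v_R + (-2497/1500) = 0
  disc = (86/75)² − 4·(1/3)·(-2497/1500) = 2209/625 ; √disc = 47/25
  v_R = (−(86/75) + 47/25) / (2·(1/3)) = 11/10 m/s
check:
braking lasts T_s = (11/10)/(3/2) = 0.7333 s
robot covers v_R·T_r = 1.1000·0.0800 = 0.0880 m before braking
robot covers 1.1000·0.7333 − ½·1.5000·0.7333² = 0.4033 m while stopping
person approaches 1.6000·(0.0800+0.7333) = 1.3013 m
margins: 0.0800+0.0800+0.1000 = 0.2600 m
sum ≈ 0.0880+0.4033+1.3013+0.2600 ≈ 2.0527 m = S ✓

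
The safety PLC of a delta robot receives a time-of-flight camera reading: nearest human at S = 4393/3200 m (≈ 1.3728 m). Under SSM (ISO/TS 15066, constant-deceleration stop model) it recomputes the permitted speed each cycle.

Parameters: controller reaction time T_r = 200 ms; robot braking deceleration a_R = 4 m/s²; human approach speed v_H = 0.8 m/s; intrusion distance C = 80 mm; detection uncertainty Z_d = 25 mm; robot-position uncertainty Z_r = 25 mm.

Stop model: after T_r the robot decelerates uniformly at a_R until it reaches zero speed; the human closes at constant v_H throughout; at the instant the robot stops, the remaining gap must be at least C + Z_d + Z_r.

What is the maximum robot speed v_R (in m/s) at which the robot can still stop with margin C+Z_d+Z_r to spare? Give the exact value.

v_R_max = 7/4 m/s = 1.7500 m/s

at the boundary: (1/8)·v² + (2/5)·v + (-693/640) = 0
  disc = (2/5)² − 4·(1/8)·(-693/640) = 4489/6400 ; √disc = 67/80
  v_R = (−(2/5) + 67/80) / (2·(1/8)) = 7/4 m/s
check:
T_s = v_R/a_R = (7/4)/4 = 0.4375 s
reaction-phase robot travel = 1.7500·0.2000 = 0.3500 m
braking distance = 1.7500²/(2·4.0000) = 0.3828 m
human closes 0.8000·0.6375 = 0.5100 m
C+Z_d+Z_r = 0.0800+0.0250+0.0250 = 0.1300 m
sum ≈ 0.3500+0.3828+0.5100+0.1300 ≈ 1.3728 m = S ✓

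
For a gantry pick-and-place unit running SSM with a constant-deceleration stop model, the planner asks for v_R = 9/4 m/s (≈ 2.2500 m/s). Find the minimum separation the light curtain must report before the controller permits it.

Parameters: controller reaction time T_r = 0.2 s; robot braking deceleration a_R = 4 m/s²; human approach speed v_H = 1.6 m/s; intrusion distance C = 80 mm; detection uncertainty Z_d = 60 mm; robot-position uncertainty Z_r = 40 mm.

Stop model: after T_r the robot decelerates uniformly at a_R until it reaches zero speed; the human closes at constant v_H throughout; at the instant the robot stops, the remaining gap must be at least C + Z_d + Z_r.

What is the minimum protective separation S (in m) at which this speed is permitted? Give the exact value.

S_min = 1589/640 m = 2.4828 m

braking lasts T_s = (9/4)/4 = 0.5625 s
robot in T_r: 2.2500·0.2000 = 0.4500 m
robot covers 2.2500·0.5625 − ½·4.0000·0.5625² = 0.6328 m while stopping
human over T_r+T_s: 1.6000·(0.2000+0.5625) = 1.2200 m
margins: 0.0800+0.0600+0.0400 = 0.1800 m
S_min ≈ 0.4500+0.6328+1.2200+0.1800  ⇒  S_min = 1589/640 m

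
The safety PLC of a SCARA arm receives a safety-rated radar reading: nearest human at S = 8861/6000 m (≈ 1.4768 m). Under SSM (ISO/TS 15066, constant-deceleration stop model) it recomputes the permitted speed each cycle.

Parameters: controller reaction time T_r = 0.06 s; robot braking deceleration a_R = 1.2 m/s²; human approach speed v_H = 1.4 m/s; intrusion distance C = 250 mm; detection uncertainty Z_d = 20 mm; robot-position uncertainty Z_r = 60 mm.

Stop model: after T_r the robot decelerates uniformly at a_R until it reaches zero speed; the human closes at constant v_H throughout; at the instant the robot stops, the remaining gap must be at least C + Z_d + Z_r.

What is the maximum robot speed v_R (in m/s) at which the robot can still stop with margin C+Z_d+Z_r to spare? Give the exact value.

v_R_max = 7/10 m/s = 0.7000 m/s

quadratic (5/12)·v² + (92/75)·v + (-6377/6000) = 0
  disc = (92/75)² − 4·(5/12)·(-6377/6000) = 32761/10000 ; √disc = 181/100
  v_R = (−(92/75) + 181/100) / (2·(5/12)) = 7/10 m/s
check:
braking lasts T_s = (7/10)/(6/5) = 0.5833 s
robot in T_r: 0.7000·0.0600 = 0.0420 m
robot under decel: 0.7000²/(2·1.2000) = 0.2042 m
human over T_r+T_s: 1.4000·(0.0600+0.5833) = 0.9007 m
residual clearance needed = 0.2500+0.0200+0.0600 = 0.3300 m
sum ≈ 0.0420+0.2042+0.9007+0.3300 ≈ 1.4768 m = S ✓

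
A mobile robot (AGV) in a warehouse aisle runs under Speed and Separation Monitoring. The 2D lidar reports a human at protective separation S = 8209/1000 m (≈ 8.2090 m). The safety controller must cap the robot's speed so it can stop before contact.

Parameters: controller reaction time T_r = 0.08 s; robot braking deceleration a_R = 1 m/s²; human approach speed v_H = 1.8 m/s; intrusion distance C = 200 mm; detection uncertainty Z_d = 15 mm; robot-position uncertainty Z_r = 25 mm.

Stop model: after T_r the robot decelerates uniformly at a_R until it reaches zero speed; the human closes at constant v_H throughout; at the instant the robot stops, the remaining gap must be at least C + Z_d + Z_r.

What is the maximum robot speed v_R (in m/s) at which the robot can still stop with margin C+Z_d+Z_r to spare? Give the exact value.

quadratic (1/2)·v² + (47/25)·v + (-313/40) = 0
  disc = (47/25)² − 4·(1/2)·(-313/40) = 47961/2500 ; √disc = 219/50
  v_R = (−(47/25) + 219/50) / (2·(1/2)) = 5/2 m/s
check:
braking lasts T_s = (5/2)/1 = 2.5000 s
robot in T_r: 2.5000·0.0800 = 0.2000 m
braking distance = 2.5000²/(2·1.0000) = 3.1250 m
person approaches 1.8000·(0.0800+2.5000) = 4.6440 m
residual clearance needed = 0.2000+0.0150+0.0250 = 0.2400 m
sum ≈ 0.2000+3.1250+4.6440+0.2400 ≈ 8.2090 m = S ✓

v_R_max = 5/2 m/s = 2.5000 m/s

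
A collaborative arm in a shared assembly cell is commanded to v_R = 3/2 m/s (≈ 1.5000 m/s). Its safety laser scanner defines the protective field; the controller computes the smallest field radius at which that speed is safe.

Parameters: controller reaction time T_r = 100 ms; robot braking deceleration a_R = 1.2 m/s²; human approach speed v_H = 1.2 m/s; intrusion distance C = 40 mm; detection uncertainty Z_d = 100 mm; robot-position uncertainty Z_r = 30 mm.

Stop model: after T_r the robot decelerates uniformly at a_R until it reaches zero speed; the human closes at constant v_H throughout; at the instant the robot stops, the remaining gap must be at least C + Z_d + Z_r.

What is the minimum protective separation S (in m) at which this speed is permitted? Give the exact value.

T_s = v_R/a_R = (3/2)/(6/5) = 1.2500 s
robot covers v_R·T_r = 1.5000·0.1000 = 0.1500 m before braking
braking distance = 1.5000²/(2·1.2000) = 0.9375 m
human over T_r+T_s: 1.2000·(0.1000+1.2500) = 1.6200 m
margins: 0.0400+0.1000+0.0300 = 0.1700 m
S_min ≈ 0.1500+0.9375+1.6200+0.1700  ⇒  S_min = 1151/400 m

S_min = 1151/400 m = 2.8775 m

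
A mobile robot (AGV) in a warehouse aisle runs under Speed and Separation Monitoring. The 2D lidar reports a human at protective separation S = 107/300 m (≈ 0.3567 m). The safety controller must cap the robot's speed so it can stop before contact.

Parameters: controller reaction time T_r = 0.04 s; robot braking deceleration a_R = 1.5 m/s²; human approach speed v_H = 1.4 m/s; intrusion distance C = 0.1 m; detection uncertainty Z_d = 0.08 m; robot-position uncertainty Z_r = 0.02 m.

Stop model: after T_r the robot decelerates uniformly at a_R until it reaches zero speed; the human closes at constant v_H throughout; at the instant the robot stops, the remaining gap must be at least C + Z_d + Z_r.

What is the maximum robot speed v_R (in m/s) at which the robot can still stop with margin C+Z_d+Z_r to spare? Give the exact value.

v_R_max = 1/10 m/s = 0.1000 m/s

collect terms ⇒ (1/3)·v_R² + (73/75)·v_R + (-151/1500) = 0
  disc = (73/75)² − 4·(1/3)·(-151/1500) = 676/625 ; √disc = 26/25
  v_R = (−(73/75) + 26/25) / (2·(1/3)) = 1/10 m/s
check:
stop time T_s = (1/10)/(3/2) = 0.0667 s
robot covers v_R·T_r = 0.1000·0.0400 = 0.0040 m before braking
robot under decel: 0.1000²/(2·1.5000) = 0.0033 m
human closes 1.4000·0.1067 = 0.1493 m
margins: 0.1000+0.0800+0.0200 = 0.2000 m
sum ≈ 0.0040+0.0033+0.1493+0.2000 ≈ 0.3567 m = S ✓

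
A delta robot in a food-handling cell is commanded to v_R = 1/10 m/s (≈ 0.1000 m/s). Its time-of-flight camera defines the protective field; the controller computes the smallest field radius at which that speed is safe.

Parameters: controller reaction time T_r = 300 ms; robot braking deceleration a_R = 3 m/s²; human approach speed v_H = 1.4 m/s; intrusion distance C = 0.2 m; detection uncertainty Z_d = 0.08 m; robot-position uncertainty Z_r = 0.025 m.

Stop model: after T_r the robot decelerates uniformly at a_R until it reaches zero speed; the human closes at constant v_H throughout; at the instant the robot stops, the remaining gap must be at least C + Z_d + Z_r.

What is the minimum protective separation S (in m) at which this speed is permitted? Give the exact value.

braking lasts T_s = (1/10)/3 = 0.0333 s
robot covers v_R·T_r = 0.1000·0.3000 = 0.0300 m before braking
robot under decel: 0.1000²/(2·3.0000) = 0.0017 m
human closes 1.4000·0.3333 = 0.4667 m
margins: 0.2000+0.0800+0.0250 = 0.3050 m
S_min ≈ 0.0300+0.0017+0.4667+0.3050  ⇒  S_min = 241/300 m

S_min = 241/300 m = 0.8033 m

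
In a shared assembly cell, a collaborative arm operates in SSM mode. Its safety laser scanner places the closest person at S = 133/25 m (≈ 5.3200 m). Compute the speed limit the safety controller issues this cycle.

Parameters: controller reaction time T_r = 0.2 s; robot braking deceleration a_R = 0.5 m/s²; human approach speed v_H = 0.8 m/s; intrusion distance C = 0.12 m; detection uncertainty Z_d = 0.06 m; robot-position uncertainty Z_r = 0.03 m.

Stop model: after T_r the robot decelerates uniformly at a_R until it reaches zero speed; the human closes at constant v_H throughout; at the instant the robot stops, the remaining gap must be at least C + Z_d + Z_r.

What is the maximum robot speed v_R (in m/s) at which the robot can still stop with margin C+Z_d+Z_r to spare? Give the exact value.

at the boundary: (1)·v² + (9/5)·v + (-99/20) = 0
  disc = (9/5)² − 4·(1)·(-99/20) = 576/25 ; √disc = 24/5
  v_R = (−(9/5) + 24/5) / (2·(1)) = 3/2 m/s
check:
braking lasts T_s = (3/2)/(1/2) = 3.0000 s
robot in T_r: 1.5000·0.2000 = 0.3000 m
braking distance = 1.5000²/(2·0.5000) = 2.2500 m
person approaches 0.8000·(0.2000+3.0000) = 2.5600 m
margins: 0.1200+0.0600+0.0300 = 0.2100 m
sum ≈ 0.3000+2.2500+2.5600+0.2100 ≈ 5.3200 m = S ✓

v_R_max = 3/2 m/s = 1.5000 m/s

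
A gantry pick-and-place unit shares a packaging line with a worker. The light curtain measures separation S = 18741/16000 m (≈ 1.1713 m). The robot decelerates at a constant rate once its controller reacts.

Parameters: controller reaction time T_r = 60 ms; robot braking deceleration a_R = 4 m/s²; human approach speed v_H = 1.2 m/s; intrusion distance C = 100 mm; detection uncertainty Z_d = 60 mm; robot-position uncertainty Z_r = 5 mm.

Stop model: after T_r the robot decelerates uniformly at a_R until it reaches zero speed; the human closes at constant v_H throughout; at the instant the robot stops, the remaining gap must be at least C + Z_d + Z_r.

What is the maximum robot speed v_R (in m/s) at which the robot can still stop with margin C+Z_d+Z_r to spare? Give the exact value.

v_R_max = 33/20 m/s = 1.6500 m/s

quadratic (1/8)·v² + (9/25)·v + (-14949/16000) = 0
  disc = (9/25)² − 4·(1/8)·(-14949/16000) = 95481/160000 ; √disc = 309/400
  v_R = (−(9/25) + 309/400) / (2·(1/8)) = 33/20 m/s
check:
braking lasts T_s = (33/20)/4 = 0.4125 s
reaction-phase robot travel = 1.6500·0.0600 = 0.0990 m
braking distance = 1.6500²/(2·4.0000) = 0.3403 m
human over T_r+T_s: 1.2000·(0.0600+0.4125) = 0.5670 m
C+Z_d+Z_r = 0.1000+0.0600+0.0050 = 0.1650 m
sum ≈ 0.0990+0.3403+0.5670+0.1650 ≈ 1.1713 m = S ✓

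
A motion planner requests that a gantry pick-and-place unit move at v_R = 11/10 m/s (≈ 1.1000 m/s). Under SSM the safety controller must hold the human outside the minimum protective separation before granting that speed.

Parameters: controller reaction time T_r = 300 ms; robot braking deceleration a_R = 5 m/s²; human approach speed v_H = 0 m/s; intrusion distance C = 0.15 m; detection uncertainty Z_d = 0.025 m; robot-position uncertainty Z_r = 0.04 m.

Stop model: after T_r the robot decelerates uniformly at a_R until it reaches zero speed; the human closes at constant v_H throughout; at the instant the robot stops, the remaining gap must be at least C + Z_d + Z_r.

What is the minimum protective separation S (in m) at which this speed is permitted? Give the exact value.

T_s = v_R/a_R = (11/10)/5 = 0.2200 s
reaction-phase robot travel = 1.1000·0.3000 = 0.3300 m
braking distance = 1.1000²/(2·5.0000) = 0.1210 m
person approaches 0.0000·(0.3000+0.2200) = 0.0000 m
C+Z_d+Z_r = 0.1500+0.0250+0.0400 = 0.2150 m
S_min ≈ 0.3300+0.1210+0.0000+0.2150  ⇒  S_min = 333/500 m

S_min = 333/500 m = 0.6660 m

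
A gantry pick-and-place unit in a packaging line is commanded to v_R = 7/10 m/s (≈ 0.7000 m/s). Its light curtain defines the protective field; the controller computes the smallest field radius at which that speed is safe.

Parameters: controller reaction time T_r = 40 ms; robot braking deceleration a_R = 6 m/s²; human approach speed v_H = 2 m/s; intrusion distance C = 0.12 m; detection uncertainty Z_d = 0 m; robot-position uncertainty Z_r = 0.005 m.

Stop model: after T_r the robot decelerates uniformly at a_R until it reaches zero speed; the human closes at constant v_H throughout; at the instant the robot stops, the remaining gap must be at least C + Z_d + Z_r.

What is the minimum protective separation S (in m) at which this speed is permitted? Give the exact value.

braking lasts T_s = (7/10)/6 = 0.1167 s
robot covers v_R·T_r = 0.7000·0.0400 = 0.0280 m before braking
robot under decel: 0.7000²/(2·6.0000) = 0.0408 m
person approaches 2.0000·(0.0400+0.1167) = 0.3133 m
residual clearance needed = 0.1200+0.0000+0.0050 = 0.1250 m
S_min ≈ 0.0280+0.0408+0.3133+0.1250  ⇒  S_min = 3043/6000 m

S_min = 3043/6000 m = 0.5072 m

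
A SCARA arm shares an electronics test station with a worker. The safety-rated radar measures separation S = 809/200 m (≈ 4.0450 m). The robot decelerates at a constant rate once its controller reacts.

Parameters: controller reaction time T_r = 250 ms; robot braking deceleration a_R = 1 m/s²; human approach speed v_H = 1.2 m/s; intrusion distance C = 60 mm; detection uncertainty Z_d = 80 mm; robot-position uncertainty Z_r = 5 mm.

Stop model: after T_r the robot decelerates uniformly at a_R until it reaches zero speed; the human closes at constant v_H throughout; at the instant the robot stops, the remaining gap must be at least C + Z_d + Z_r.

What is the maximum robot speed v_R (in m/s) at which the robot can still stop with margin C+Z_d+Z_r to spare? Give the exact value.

quadratic (1/2)·v² + (29/20)·v + (-18/5) = 0
  disc = (29/20)² − 4·(1/2)·(-18/5) = 3721/400 ; √disc = 61/20
  v_R = (−(29/20) + 61/20) / (2·(1/2)) = 8/5 m/s
check:
braking lasts T_s = (8/5)/1 = 1.6000 s
reaction-phase robot travel = 1.6000·0.2500 = 0.4000 m
robot under decel: 1.6000²/(2·1.0000) = 1.2800 m
human over T_r+T_s: 1.2000·(0.2500+1.6000) = 2.2200 m
margins: 0.0600+0.0800+0.0050 = 0.1450 m
sum ≈ 0.4000+1.2800+2.2200+0.1450 ≈ 4.0450 m = S ✓

v_R_max = 8/5 m/s = 1.6000 m/s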